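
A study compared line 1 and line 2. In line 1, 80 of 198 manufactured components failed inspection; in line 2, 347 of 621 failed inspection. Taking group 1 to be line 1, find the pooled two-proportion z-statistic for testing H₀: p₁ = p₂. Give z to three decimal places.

z = -3.795

Sample proportions: p̂₁ = 80/198 = 0.40404 and p̂₂ = 347/621 = 0.55878.
Pooling: p̂ = 427/819 = 0.52137.
SE = √[p̂(1−p̂)(1/n₁+1/n₂)] = √[0.52137·0.47863·(1/198+1/621)] ≈ 0.040770.
z = (p̂₁ − p̂₂)/SE = (0.40404 − 0.55878)/0.040770 = -0.15474/0.040770 = -3.795.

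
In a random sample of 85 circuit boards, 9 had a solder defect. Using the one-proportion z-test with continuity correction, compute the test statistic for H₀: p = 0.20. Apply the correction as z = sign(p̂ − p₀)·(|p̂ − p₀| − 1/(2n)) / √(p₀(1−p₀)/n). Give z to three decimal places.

Sample proportion p̂ = 9/85 = 0.10588. p̂ − p₀ = -0.094118.
1/(2n) = 0.005882.
Corrected numerator: |-0.094118| − 0.005882 = 0.088236.
Under H₀, SE = √(p₀(1−p₀)/n) = √(0.20·0.80/85) = √0.001882353 = 0.043386.
z = (−)0.088236/0.043386 = -2.034.

z = -2.034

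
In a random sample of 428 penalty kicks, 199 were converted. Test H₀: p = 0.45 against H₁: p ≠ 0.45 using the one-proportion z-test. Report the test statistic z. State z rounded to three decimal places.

z = 0.622

With x = 199 successes in n = 428, p̂ = 0.46495.
Null standard error: √(0.45·0.55/428) = √0.000578271 = 0.024047.
z = (0.46495 − 0.45)/0.024047 = 0.01495/0.024047 = 0.622.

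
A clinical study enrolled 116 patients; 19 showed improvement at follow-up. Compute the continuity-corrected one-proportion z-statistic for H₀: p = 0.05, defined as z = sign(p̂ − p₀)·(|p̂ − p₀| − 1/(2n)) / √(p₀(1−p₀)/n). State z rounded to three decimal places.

z = 5.410

The sample proportion is 19/116 = 0.16379. p̂ − p₀ = 0.113793.
1/(2n) = 0.004310.
Corrected numerator: |0.113793| − 0.004310 = 0.109483.
Under H₀, SE = √(p₀(1−p₀)/n) = √(0.05·0.95/116) = √0.000409483 = 0.020236.
z = +0.109483/0.020236 = 5.410.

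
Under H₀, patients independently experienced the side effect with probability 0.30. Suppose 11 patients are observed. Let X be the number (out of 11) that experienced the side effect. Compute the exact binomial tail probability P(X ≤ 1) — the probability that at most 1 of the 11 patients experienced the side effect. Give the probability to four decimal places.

X is binomial with n = 11 and p = 0.30.
P(X ≤ 1) = C(11,0)·0.30^0·0.70^11 + C(11,1)·0.30^1·0.70^10.
= 0.019773 + 0.093217 = 0.1130.

P = 0.1130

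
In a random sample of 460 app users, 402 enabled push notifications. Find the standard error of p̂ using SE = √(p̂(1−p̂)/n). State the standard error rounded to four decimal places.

SE = 0.0155

With x = 402 successes in n = 460, p̂ = 0.87391.
p̂(1−p̂) = 0.110191.
SE = √(0.110191/460) = 0.0155.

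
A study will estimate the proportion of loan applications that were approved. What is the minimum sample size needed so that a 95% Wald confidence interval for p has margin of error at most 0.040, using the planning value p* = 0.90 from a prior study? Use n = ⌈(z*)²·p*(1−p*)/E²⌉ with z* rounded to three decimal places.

n = 217

For 95% confidence, z* = 1.960.
p*(1−p*) = 0.90·0.10 = 0.0900.
(z*)²·p*(1−p*)/E² = 3.841600·0.0900/0.001600 = 216.090.
⌈216.090⌉ = 217.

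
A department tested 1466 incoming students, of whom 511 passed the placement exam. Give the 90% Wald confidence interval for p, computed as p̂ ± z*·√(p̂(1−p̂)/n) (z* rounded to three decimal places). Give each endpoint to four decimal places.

(0.3281, 0.3690)

p̂ = 511/1466 = 0.34857.
Standard error of p̂: √(0.227068/1466) = √0.000154890 = 0.012445.
The 90% critical value is z* = 1.645.
Margin of error: 1.645 × 0.012445 = 0.02047.
So the interval runs from 0.3281 to 0.3690.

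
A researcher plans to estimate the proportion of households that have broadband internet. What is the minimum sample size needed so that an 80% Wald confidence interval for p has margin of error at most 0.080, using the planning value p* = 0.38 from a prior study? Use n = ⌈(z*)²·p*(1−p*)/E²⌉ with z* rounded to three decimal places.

The 80% critical value is z* = 1.282.
p*(1−p*) = 0.38·0.62 = 0.2356.
Required n before rounding: 1.643524 × 0.2356 / 0.080² = 60.502.
Rounding up, n = 61.

n = 61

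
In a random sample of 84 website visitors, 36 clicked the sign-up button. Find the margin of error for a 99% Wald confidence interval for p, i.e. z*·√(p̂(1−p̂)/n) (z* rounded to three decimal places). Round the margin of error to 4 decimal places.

ME = 0.1391

The sample proportion is 36/84 = 0.42857.
SE(p̂) = √(0.42857·0.57143/84) = 0.053995.
z* = 2.576 at the 99% level.
Margin of error = z*·SE = 2.576 × 0.053995 = 0.1391.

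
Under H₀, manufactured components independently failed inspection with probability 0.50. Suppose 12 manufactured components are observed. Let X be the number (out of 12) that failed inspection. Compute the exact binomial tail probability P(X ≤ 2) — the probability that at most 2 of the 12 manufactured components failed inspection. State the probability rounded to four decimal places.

X is binomial with n = 12 and p = 0.50.
P(X ≤ 2) = C(12,0)·0.50^0·0.50^12 + C(12,1)·0.50^1·0.50^11 + C(12,2)·0.50^2·0.50^10.
= 0.000244 + 0.002930 + 0.016113 = 0.0193.

P = 0.0193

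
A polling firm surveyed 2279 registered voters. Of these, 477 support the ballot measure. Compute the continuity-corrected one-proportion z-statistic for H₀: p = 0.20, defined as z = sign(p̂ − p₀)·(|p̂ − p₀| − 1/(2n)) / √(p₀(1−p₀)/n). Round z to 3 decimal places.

z = 1.084

Sample proportion p̂ = 477/2279 = 0.20930. p̂ − p₀ = 0.009302.
1/(2n) = 0.000219.
Corrected numerator: |0.009302| − 0.000219 = 0.009083.
SE₀ = √(0.20·0.80/2279) = 0.008379.
z = +0.009083/0.008379 = 1.084.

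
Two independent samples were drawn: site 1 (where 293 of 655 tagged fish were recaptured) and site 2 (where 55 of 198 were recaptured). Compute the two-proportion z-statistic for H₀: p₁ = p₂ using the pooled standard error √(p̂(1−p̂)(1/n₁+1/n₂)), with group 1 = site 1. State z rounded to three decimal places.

z = 4.254

p̂₁ = 293/655 = 0.44733, p̂₂ = 55/198 = 0.27778.
Pooled p̂ = (293+55)/(655+198) = 348/853 = 0.40797.
SE = √[p̂(1−p̂)(1/n₁+1/n₂)] = √[0.40797·0.59203·(1/655+1/198)] ≈ 0.039857.
z = (p̂₁ − p̂₂)/SE = (0.44733 − 0.27778)/0.039857 = 0.16955/0.039857 = 4.254.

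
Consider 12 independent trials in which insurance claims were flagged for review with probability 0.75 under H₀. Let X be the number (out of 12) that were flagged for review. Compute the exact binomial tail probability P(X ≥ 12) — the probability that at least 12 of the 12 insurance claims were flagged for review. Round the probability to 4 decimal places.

X ~ Binomial(n=12, p=0.75).
P(X ≥ 12) = C(12,12)·0.75^12·0.25^0.
= 0.031676 = 0.0317.

P = 0.0317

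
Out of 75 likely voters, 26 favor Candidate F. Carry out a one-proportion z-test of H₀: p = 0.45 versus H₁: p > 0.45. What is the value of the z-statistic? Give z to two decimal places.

p̂ = 26/75 = 0.34667.
Under H₀, SE = √(p₀(1−p₀)/n) = √(0.45·0.55/75) = √0.003300000 = 0.057446.
z = (0.34667 − 0.45)/0.057446 = -0.10333/0.057446 = -1.80.

z = -1.80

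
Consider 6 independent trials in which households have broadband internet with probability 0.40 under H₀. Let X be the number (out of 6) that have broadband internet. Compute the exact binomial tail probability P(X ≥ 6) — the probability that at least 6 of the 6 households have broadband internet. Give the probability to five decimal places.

X ~ Binomial(n=6, p=0.40).
P(X ≥ 6) = C(6,6)·0.40^6·0.60^0.
= 0.004096 = 0.00410.

P = 0.00410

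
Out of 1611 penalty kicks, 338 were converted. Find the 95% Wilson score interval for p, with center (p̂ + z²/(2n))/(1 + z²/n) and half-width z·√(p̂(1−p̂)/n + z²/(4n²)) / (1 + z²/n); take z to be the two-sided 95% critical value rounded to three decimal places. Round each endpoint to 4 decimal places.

Here p̂ = 338/1611 = 0.20981 and z = 1.960 (z² = 3.841600).
1 + z²/n = 1.002385.
Center = (0.20981 + 0.001192)/1.002385 = 0.21050.
Radicand: p̂(1−p̂)/n + z²/(4n²) = 0.000102910 + 0.000000370 = 0.000103280.
Half-width = z·√(radicand)/denom = 1.960·0.010163/1.002385 = 0.01987.
Interval: 0.21050 ± 0.01987 → (0.1906, 0.2304).

(0.1906, 0.2304)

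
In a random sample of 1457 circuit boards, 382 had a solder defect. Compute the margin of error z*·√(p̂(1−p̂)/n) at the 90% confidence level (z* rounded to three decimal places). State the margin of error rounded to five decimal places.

p̂ = 382/1457 = 0.26218.
Standard error of p̂: √(0.193443/1457) = √0.000132768 = 0.011522.
The 90% critical value is z* = 1.645.
ME = 1.645·0.011522 = 0.01895.

ME = 0.01895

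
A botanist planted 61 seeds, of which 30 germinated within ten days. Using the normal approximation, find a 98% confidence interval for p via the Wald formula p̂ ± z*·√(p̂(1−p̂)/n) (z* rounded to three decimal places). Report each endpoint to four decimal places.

(0.3429, 0.6407)

With x = 30 successes in n = 61, p̂ = 0.49180.
SE = √(p̂(1−p̂)/n) = √(0.249933/61) = 0.064010.
The 98% critical value is z* = 2.326.
Margin of error: 2.326 × 0.064010 = 0.14889.
Interval: 0.49180 ± 0.14889 → (0.3429, 0.6407).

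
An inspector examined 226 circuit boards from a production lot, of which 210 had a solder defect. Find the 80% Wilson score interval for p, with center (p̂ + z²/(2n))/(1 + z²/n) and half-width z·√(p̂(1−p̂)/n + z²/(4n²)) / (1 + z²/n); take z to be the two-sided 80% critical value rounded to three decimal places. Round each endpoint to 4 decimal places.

Here p̂ = 210/226 = 0.92920 and z = 1.282 (z² = 1.643524).
1 + z²/n = 1.007272.
Center = (0.92920 + 0.003636)/1.007272 = 0.92610.
Radicand: p̂(1−p̂)/n + z²/(4n²) = 0.000291081 + 0.000008045 = 0.000299126.
Half-width = 1.282·√0.000299126/1.007272 = 0.02201.
So the interval runs from 0.9041 to 0.9481.

(0.9041, 0.9481)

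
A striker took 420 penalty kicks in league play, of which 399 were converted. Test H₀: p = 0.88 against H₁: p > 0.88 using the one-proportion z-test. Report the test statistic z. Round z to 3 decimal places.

z = 4.415

p̂ = 399/420 = 0.95000.
Null standard error: √(0.88·0.12/420) = √0.000251429 = 0.015856.
z = (p̂ − p₀)/SE = (0.95000 − 0.88)/0.015856 = 4.415.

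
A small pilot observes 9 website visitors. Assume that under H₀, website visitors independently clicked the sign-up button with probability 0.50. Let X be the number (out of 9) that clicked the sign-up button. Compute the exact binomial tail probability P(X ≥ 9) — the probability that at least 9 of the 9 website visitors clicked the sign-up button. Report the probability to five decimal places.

X ~ Binomial(n=9, p=0.50).
P(X ≥ 9) = C(9,9)·0.50^9·0.50^0.
= 0.001953 = 0.00195.

P = 0.00195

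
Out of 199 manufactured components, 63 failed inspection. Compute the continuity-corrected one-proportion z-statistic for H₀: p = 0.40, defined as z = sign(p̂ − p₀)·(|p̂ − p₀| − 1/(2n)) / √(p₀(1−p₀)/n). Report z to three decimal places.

z = -2.330

Sample proportion p̂ = 63/199 = 0.31658. p̂ − p₀ = -0.083417.
1/(2n) = 0.002513.
Corrected numerator: |-0.083417| − 0.002513 = 0.080904.
SE₀ = √(0.40·0.60/199) = 0.034728.
z = −0.080904/0.034728 = -2.330.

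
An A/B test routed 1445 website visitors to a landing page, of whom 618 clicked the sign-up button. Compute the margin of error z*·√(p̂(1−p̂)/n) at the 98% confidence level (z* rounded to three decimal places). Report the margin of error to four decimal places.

With x = 618 successes in n = 1445, p̂ = 0.42768.
SE(p̂) = √(0.42768·0.57232/1445) = 0.013015.
For 98% confidence, z* = 2.326.
So ME = 0.0303.

ME = 0.0303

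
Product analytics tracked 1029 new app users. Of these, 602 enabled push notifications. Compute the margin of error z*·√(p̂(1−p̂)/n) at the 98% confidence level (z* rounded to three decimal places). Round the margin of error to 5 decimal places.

ME = 0.03573

With x = 602 successes in n = 1029, p̂ = 0.58503.
SE(p̂) = √(0.58503·0.41497/1029) = 0.015360.
z* = 2.326 at the 98% level.
ME = 2.326·0.015360 = 0.03573.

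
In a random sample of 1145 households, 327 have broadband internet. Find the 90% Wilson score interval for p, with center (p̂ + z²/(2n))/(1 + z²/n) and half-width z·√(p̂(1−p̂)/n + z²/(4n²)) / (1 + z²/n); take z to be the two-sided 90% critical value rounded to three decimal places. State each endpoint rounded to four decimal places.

Here p̂ = 327/1145 = 0.28559 and z = 1.645 (z² = 2.706025).
1 + z²/n = 1.002363.
Center = (0.28559 + 0.001182)/1.002363 = 0.28610.
Radicand: p̂(1−p̂)/n + z²/(4n²) = 0.000178191 + 0.000000516 = 0.000178707.
Half-width = 1.645·√0.000178707/1.002363 = 0.02194.
So the interval runs from 0.2642 to 0.3080.

(0.2642, 0.3080)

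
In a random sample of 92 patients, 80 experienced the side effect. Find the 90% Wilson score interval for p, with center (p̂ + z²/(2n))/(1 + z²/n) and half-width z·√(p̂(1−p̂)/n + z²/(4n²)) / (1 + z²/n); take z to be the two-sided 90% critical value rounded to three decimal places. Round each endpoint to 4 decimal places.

p̂ = 80/92 = 0.86957; z = 1.645, so z² = 2.706025.
Denominator 1 + z²/n = 1 + 2.706025/92 = 1.029413.
Center = (0.86957 + 0.014707)/1.029413 = 0.85901.
Radicand: p̂(1−p̂)/n + z²/(4n²) = 0.001232843 + 0.000079927 = 0.001312770.
Half-width = 1.645·√0.001312770/1.029413 = 0.05790.
So the interval runs from 0.8011 to 0.9169.

(0.8011, 0.9169)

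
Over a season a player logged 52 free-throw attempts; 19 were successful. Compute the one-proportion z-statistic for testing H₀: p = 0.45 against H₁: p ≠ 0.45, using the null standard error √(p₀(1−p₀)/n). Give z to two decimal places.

z = -1.23

With x = 19 successes in n = 52, p̂ = 0.36538.
Under H₀, SE = √(p₀(1−p₀)/n) = √(0.45·0.55/52) = √0.004759615 = 0.068990.
z = (p̂ − p₀)/SE = (0.36538 − 0.45)/0.068990 = -1.23.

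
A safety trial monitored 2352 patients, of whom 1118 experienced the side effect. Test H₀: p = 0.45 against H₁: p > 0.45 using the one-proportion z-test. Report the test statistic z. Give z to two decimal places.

z = 2.47

Sample proportion p̂ = 1118/2352 = 0.47534.
SE₀ = √(0.45·0.55/2352) = 0.010258.
Test statistic: z = 0.02534/0.010258 = 2.47.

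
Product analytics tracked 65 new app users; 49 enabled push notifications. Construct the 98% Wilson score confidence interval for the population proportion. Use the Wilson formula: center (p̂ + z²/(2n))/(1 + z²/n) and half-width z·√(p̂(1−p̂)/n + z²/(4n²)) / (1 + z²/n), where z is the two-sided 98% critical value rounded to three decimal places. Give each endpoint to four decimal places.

p̂ = 49/65 = 0.75385; z = 2.326, so z² = 5.410276.
Denominator 1 + z²/n = 1 + 5.410276/65 = 1.083235.
Adjusted center: (0.75385 + z²/(2n))/1.083235 = 0.73434.
Radicand: p̂(1−p̂)/n + z²/(4n²) = 0.002854802 + 0.000320135 = 0.003174937.
Half-width = z·√(radicand)/denom = 2.326·0.056347/1.083235 = 0.12099.
CI: 0.73434 ± 0.12099 = (0.6133, 0.8553).

(0.6133, 0.8553)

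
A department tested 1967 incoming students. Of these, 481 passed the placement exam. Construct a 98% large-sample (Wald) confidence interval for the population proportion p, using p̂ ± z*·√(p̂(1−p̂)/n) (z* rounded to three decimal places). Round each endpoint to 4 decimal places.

(0.2220, 0.2671)

p̂ = 481/1967 = 0.24453.
Standard error of p̂: √(0.184738/1967) = √0.000093918 = 0.009691.
The 98% critical value is z* = 2.326.
Margin = 2.326·0.009691 = 0.02254.
So the interval runs from 0.2220 to 0.2671.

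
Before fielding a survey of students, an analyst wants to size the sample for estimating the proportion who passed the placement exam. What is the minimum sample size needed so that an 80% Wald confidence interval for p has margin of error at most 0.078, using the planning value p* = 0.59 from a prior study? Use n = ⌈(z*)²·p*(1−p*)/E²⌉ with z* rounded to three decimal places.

The 80% critical value is z* = 1.282.
p*(1−p*) = 0.2419.
(z*)²·p*(1−p*)/E² = 1.643524·0.2419/0.006084 = 65.347.
Rounding up, n = 66.

n = 66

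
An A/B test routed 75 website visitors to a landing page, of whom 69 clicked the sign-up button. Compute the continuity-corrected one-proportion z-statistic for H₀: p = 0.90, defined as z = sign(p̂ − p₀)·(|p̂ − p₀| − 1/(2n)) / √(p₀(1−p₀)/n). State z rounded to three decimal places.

z = 0.385

The sample proportion is 69/75 = 0.92000. p̂ − p₀ = 0.020000.
Continuity correction 1/(2n) = 1/150 = 0.006667.
Corrected numerator: |0.020000| − 0.006667 = 0.013333.
Under H₀, SE = √(p₀(1−p₀)/n) = √(0.90·0.10/75) = √0.001200000 = 0.034641.
z = (+)0.013333/0.034641 = 0.385.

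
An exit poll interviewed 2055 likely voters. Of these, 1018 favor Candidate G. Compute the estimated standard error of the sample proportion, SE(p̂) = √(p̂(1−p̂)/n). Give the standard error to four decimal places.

SE = 0.0110

Sample proportion p̂ = 1018/2055 = 0.49538.
p̂(1−p̂) = 0.49538·0.50462 = 0.249979.
SE = √(0.249979/2055) = √0.000121644 = 0.0110.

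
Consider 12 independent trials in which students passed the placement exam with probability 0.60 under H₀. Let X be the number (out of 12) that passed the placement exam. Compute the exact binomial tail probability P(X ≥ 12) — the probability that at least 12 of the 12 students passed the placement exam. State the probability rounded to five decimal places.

X ~ Binomial(n=12, p=0.60).
P(X ≥ 12) = C(12,12)·0.60^12·0.40^0.
= 0.002177 = 0.00218.

P = 0.00218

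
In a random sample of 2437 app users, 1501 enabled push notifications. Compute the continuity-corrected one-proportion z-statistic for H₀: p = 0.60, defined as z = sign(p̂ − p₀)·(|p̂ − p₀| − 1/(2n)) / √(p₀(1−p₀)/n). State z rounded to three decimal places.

The sample proportion is 1501/2437 = 0.61592. p̂ − p₀ = 0.015921.
1/(2n) = 0.000205.
Corrected numerator: |0.015921| − 0.000205 = 0.015716.
Under H₀, SE = √(p₀(1−p₀)/n) = √(0.60·0.40/2437) = √0.000098482 = 0.009924.
z = (+)0.015716/0.009924 = 1.584.

z = 1.584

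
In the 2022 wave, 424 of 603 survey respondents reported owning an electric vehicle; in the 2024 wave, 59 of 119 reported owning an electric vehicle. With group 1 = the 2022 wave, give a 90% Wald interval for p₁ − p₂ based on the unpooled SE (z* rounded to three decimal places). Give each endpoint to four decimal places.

(0.1260, 0.2887)

p̂₁ = 424/603 = 0.70315, p̂₂ = 59/119 = 0.49580; p̂₁ − p̂₂ = 0.20735.
Unpooled SE = √(p̂₁(1−p̂₁)/n₁ + p̂₂(1−p̂₂)/n₂) = √(0.000346152 + 0.002100692) = 0.049466.
The 90% critical value is z* = 1.645. Margin of error = 0.08137.
CI: 0.20735 ± 0.08137 = (0.1260, 0.2887).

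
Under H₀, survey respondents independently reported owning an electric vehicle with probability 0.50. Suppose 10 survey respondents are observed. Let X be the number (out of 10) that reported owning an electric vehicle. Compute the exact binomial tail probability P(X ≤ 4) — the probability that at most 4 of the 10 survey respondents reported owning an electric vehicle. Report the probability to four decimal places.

X ~ Binomial(n=10, p=0.50).
P(X ≤ 4) = Σ_{j=0}^{4} C(10,j)·0.50^j·0.50^{10−j}.
= 0.000977 + 0.009766 + 0.043945 + 0.117188 + 0.205078 = 0.3770.

P = 0.3770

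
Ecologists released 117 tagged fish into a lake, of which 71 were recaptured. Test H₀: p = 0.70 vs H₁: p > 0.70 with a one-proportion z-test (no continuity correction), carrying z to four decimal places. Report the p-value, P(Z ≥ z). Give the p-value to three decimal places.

p-value = 0.986

p̂ = 71/117 = 0.60684.
Under H₀, SE = √(p₀(1−p₀)/n) = √(0.70·0.30/117) = √0.001794872 = 0.042366.
Test statistic (full precision, shown to 4 dp): z = (71/117 − 0.70)/SE₀ ≈ -2.1990.
p-value = P(Z ≥ z) with z = -2.1990 → 0.986.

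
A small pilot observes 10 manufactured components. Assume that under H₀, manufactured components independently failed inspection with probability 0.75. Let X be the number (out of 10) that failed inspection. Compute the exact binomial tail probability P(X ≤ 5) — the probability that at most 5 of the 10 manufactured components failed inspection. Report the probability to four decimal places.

P = 0.0781

X is binomial with n = 10 and p = 0.75.
P(X ≤ 5) = Σ_{j=0}^{5} C(10,j)·0.75^j·0.25^{10−j}.
= 0.000001 + 0.000029 + 0.000386 + 0.003090 + 0.016222 + 0.058399 = 0.0781.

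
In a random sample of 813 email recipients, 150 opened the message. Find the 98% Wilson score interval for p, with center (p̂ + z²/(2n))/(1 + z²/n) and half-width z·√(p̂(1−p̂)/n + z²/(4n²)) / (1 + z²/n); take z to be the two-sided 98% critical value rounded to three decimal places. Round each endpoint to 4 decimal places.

p̂ = 150/813 = 0.18450; z = 2.326, so z² = 5.410276.
Denominator 1 + z²/n = 1 + 5.410276/813 = 1.006655.
Center = (0.18450 + 0.003327)/1.006655 = 0.18659.
Radicand: p̂(1−p̂)/n + z²/(4n²) = 0.000185069 + 0.000002046 = 0.000187115.
Half-width = z·√(radicand)/denom = 2.326·0.013679/1.006655 = 0.03161.
CI: 0.18659 ± 0.03161 = (0.1550, 0.2182).

(0.1550, 0.2182)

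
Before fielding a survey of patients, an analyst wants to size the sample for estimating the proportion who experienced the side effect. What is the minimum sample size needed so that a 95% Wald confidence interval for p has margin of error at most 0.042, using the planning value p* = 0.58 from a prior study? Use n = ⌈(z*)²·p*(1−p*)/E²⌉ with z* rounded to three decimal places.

The 95% critical value is z* = 1.960.
p*(1−p*) = 0.2436.
(z*)²·p*(1−p*)/E² = 3.841600·0.2436/0.001764 = 530.507.
⌈530.507⌉ = 531.

n = 531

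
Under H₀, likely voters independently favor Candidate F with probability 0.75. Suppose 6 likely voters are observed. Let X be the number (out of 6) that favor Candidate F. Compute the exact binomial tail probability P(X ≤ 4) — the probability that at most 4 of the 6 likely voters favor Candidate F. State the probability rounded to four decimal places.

P = 0.4661

X ~ Binomial(n=6, p=0.75).
P(X ≤ 4) = Σ_{j=0}^{4} C(6,j)·0.75^j·0.25^{6−j}.
= 0.000244 + 0.004395 + 0.032959 + 0.131836 + 0.296631 = 0.4661.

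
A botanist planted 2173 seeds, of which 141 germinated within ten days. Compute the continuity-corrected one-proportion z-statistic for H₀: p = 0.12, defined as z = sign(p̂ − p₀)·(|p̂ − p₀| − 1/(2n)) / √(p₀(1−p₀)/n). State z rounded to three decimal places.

z = -7.873

The sample proportion is 141/2173 = 0.06489. p̂ − p₀ = -0.055113.
1/(2n) = 0.000230.
Corrected numerator: |-0.055113| − 0.000230 = 0.054883.
SE₀ = √(0.12·0.88/2173) = 0.006971.
z = (−)0.054883/0.006971 = -7.873.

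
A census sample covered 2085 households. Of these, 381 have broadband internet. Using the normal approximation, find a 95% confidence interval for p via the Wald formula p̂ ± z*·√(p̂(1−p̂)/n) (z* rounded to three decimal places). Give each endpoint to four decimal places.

(0.1661, 0.1993)

The sample proportion is 381/2085 = 0.18273.
SE = √(p̂(1−p̂)/n) = √(0.149342/2085) = 0.008463.
For 95% confidence, z* = 1.960.
Margin = 1.960·0.008463 = 0.01659.
Interval: 0.18273 ± 0.01659 → (0.1661, 0.1993).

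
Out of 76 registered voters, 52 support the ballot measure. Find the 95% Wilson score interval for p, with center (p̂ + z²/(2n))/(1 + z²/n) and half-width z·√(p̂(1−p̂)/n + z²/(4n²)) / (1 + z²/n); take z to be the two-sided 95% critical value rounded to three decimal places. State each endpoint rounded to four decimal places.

Here p̂ = 52/76 = 0.68421 and z = 1.960 (z² = 3.841600).
1 + z²/n = 1.050547.
Center = (0.68421 + 0.025274)/1.050547 = 0.67535.
Radicand: p̂(1−p̂)/n + z²/(4n²) = 0.002842980 + 0.000166274 = 0.003009254.
Half-width = 1.960·√0.003009254/1.050547 = 0.10235.
Interval: 0.67535 ± 0.10235 → (0.5730, 0.7777).

(0.5730, 0.7777)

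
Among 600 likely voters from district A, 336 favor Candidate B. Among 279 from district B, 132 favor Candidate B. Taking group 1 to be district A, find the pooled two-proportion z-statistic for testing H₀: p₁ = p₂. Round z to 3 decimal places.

z = 2.403

p̂₁ = 336/600 = 0.56000, p̂₂ = 132/279 = 0.47312.
Pooled p̂ = (336+132)/(600+279) = 468/879 = 0.53242.
Pooled SE = √[0.2489487·0.00525090] ≈ 0.036155.
z = (p̂₁ − p̂₂)/SE = (0.56000 − 0.47312)/0.036155 = 0.08688/0.036155 = 2.403.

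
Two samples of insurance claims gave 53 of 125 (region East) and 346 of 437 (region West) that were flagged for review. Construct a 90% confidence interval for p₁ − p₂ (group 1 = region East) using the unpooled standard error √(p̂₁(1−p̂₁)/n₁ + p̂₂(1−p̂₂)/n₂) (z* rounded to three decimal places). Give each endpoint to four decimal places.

p̂₁ = 53/125 = 0.42400, p̂₂ = 346/437 = 0.79176; p̂₁ − p̂₂ = -0.36776.
Unpooled SE = √(p̂₁(1−p̂₁)/n₁ + p̂₂(1−p̂₂)/n₂) = √(0.001953792 + 0.000377288) = 0.048281.
For 90% confidence, z* = 1.645. Margin = 1.645·0.048281 = 0.07942.
CI: -0.36776 ± 0.07942 = (-0.4472, -0.2883).

(-0.4472, -0.2883)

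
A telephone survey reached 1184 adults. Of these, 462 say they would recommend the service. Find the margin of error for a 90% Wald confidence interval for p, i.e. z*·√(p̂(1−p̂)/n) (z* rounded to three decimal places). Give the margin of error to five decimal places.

The sample proportion is 462/1184 = 0.39020.
SE(p̂) = √(0.39020·0.60980/1184) = 0.014176.
z* = 1.645 at the 90% level.
So ME = 0.02332.

ME = 0.02332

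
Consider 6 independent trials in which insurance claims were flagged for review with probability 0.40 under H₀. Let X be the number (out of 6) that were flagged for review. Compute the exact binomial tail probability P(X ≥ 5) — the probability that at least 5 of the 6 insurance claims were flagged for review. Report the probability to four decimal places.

P = 0.0410

X ~ Binomial(n=6, p=0.40).
P(X ≥ 5) = C(6,5)·0.40^5·0.60^1 + C(6,6)·0.40^6·0.60^0.
= 0.036864 + 0.004096 = 0.0410.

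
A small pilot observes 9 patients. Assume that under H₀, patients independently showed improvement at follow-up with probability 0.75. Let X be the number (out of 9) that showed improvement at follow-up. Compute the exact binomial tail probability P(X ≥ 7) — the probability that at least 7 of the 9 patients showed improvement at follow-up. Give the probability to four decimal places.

X ~ Binomial(n=9, p=0.75).
P(X ≥ 7) = C(9,7)·0.75^7·0.25^2 + C(9,8)·0.75^8·0.25^1 + C(9,9)·0.75^9·0.25^0.
= 0.300339 + 0.225254 + 0.075085 = 0.6007.

P = 0.6007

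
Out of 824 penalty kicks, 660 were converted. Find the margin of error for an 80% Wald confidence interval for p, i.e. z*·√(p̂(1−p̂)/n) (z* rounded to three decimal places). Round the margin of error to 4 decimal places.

ME = 0.0178

The sample proportion is 660/824 = 0.80097.
SE = √(p̂(1−p̂)/n) = √(0.159417/824) = 0.013909.
z* = 1.282 at the 80% level.
So ME = 0.0178.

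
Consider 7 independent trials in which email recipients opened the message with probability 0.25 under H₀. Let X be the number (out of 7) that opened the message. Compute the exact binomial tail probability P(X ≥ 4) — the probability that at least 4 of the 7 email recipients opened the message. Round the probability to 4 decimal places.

X ~ Binomial(n=7, p=0.25).
P(X ≥ 4) = C(7,4)·0.25^4·0.75^3 + C(7,5)·0.25^5·0.75^2 + C(7,6)·0.25^6·0.75^1 + C(7,7)·0.25^7·0.75^0.
= 0.057678 + 0.011536 + 0.001282 + 0.000061 = 0.0706.

P = 0.0706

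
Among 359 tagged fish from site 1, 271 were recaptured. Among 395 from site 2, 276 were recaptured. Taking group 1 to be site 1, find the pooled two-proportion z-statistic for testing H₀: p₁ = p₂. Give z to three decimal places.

Sample proportions: p̂₁ = 271/359 = 0.75487 and p̂₂ = 276/395 = 0.69873.
Pooled p̂ = (271+276)/(359+395) = 547/754 = 0.72546.
SE = √[p̂(1−p̂)(1/n₁+1/n₂)] = √[0.72546·0.27454·(1/359+1/395)] ≈ 0.032542.
z = 0.05614/0.032542 = 1.725.

z = 1.725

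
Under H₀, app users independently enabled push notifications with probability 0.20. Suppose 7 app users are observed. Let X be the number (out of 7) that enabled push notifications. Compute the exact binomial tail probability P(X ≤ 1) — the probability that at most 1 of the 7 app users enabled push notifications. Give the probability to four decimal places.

P = 0.5767

X is binomial with n = 7 and p = 0.20.
P(X ≤ 1) = C(7,0)·0.20^0·0.80^7 + C(7,1)·0.20^1·0.80^6.
= 0.209715 + 0.367002 = 0.5767.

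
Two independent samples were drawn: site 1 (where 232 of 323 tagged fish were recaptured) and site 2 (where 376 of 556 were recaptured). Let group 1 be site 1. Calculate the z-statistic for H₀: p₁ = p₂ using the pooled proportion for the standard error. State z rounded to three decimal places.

z = 1.300

Sample proportions: p̂₁ = 232/323 = 0.71827 and p̂₂ = 376/556 = 0.67626.
Pooled p̂ = (232+376)/(323+556) = 608/879 = 0.69170.
SE = √[p̂(1−p̂)(1/n₁+1/n₂)] = √[0.69170·0.30830·(1/323+1/556)] ≈ 0.032307.
z = 0.04201/0.032307 = 1.300.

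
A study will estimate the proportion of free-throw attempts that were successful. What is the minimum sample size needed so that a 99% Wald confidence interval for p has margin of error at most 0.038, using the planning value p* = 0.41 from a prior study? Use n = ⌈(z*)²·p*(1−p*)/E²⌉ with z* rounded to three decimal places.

n = 1112

For 99% confidence, z* = 2.576.
p*(1−p*) = 0.2419.
Required n before rounding: 6.635776 × 0.2419 / 0.038² = 1111.630.
⌈1111.630⌉ = 1112.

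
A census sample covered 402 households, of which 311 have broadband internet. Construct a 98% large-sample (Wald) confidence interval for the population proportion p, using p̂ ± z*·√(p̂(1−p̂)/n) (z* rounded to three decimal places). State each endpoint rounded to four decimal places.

(0.7251, 0.8222)

The sample proportion is 311/402 = 0.77363.
Standard error of p̂: √(0.175126/402) = √0.000435636 = 0.020872.
z* = 2.326 at the 98% level.
Margin of error: 2.326 × 0.020872 = 0.04855.
CI: 0.77363 ± 0.04855 = (0.7251, 0.8222).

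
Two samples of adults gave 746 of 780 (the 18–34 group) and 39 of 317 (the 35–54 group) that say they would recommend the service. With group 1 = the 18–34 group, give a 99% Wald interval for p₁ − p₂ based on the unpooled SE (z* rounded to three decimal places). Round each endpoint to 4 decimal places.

(0.7823, 0.8845)

p̂₁ = 746/780 = 0.95641, p̂₂ = 39/317 = 0.12303; p̂₁ − p̂₂ = 0.83338.
Unpooled SE = √(p̂₁(1−p̂₁)/n₁ + p̂₂(1−p̂₂)/n₂) = √(0.000053448 + 0.000340355) = 0.019844.
The 99% critical value is z* = 2.576. Margin of error = 0.05112.
CI: 0.83338 ± 0.05112 = (0.7823, 0.8845).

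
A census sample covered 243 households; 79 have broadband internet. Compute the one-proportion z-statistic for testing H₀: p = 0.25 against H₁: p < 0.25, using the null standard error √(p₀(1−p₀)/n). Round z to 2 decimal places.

p̂ = 79/243 = 0.32510.
Null standard error: √(0.25·0.75/243) = √0.000771605 = 0.027778.
Test statistic: z = 0.07510/0.027778 = 2.70.

z = 2.70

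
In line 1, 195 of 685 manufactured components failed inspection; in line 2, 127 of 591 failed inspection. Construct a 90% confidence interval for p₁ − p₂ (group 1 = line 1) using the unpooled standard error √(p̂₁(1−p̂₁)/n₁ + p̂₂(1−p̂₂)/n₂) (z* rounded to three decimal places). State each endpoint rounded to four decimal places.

p̂₁ = 195/685 = 0.28467, p̂₂ = 127/591 = 0.21489; p̂₁ − p̂₂ = 0.06978.
SE = √(0.000297275 + 0.000285469) = √0.000582744 = 0.024140.
The 90% critical value is z* = 1.645. Margin = 1.645·0.024140 = 0.03971.
Interval: 0.06978 ± 0.03971 → (0.0301, 0.1095).

(0.0301, 0.1095)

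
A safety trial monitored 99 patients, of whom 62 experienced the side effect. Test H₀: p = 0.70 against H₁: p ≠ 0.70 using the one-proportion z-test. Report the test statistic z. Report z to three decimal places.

The sample proportion is 62/99 = 0.62626.
Null standard error: √(0.70·0.30/99) = √0.002121212 = 0.046057.
z = (p̂ − p₀)/SE = (0.62626 − 0.70)/0.046057 = -1.601.

z = -1.601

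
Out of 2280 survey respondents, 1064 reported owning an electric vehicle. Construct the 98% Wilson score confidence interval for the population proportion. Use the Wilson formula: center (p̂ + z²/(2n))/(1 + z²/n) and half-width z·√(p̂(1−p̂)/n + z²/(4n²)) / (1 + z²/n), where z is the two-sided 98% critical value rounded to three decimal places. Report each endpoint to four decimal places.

Here p̂ = 1064/2280 = 0.46667 and z = 2.326 (z² = 5.410276).
1 + z²/n = 1.002373.
Adjusted center: (0.46667 + z²/(2n))/1.002373 = 0.46675.
Radicand: p̂(1−p̂)/n + z²/(4n²) = 0.000109162 + 0.000000260 = 0.000109422.
Half-width = 2.326·√0.000109422/1.002373 = 0.02427.
So the interval runs from 0.4425 to 0.4910.

(0.4425, 0.4910)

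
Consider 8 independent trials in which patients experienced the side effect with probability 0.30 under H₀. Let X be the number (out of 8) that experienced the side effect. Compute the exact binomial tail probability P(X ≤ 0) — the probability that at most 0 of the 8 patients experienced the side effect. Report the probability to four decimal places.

P = 0.0576

X ~ Binomial(n=8, p=0.30).
P(X ≤ 0) = C(8,0)·0.30^0·0.70^8.
= 0.057648 = 0.0576.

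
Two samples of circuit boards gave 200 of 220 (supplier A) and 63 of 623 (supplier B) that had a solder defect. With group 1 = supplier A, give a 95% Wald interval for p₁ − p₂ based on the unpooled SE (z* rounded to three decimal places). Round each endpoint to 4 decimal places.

p̂₁ = 200/220 = 0.90909, p̂₂ = 63/623 = 0.10112; p̂₁ − p̂₂ = 0.80797.
SE = √(0.000375657 + 0.000145903) = √0.000521560 = 0.022838.
The 95% critical value is z* = 1.960. Margin of error = 0.04476.
So the interval runs from 0.7632 to 0.8527.

(0.7632, 0.8527)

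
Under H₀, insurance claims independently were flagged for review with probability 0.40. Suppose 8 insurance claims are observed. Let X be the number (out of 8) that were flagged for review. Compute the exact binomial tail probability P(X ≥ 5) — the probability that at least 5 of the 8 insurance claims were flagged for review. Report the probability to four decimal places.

X ~ Binomial(n=8, p=0.40).
P(X ≥ 5) = C(8,5)·0.40^5·0.60^3 + C(8,6)·0.40^6·0.60^2 + C(8,7)·0.40^7·0.60^1 + C(8,8)·0.40^8·0.60^0.
= 0.123863 + 0.041288 + 0.007864 + 0.000655 = 0.1737.

P = 0.1737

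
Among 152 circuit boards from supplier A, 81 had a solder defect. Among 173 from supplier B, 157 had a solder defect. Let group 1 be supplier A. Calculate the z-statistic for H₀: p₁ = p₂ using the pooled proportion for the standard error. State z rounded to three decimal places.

Sample proportions: p̂₁ = 81/152 = 0.53289 and p̂₂ = 157/173 = 0.90751.
Pooled p̂ = (81+157)/(152+173) = 238/325 = 0.73231.
Pooled SE = √[0.1960331·0.01235929] ≈ 0.049222.
z = -0.37462/0.049222 = -7.611.

z = -7.611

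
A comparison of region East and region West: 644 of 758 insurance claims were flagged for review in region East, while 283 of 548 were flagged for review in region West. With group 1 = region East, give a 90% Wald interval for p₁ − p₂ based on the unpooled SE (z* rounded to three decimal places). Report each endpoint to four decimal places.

(0.2921, 0.3743)

p̂₁ = 644/758 = 0.84960, p̂₂ = 283/548 = 0.51642; p̂₁ − p̂₂ = 0.33318.
Unpooled SE = √(p̂₁(1−p̂₁)/n₁ + p̂₂(1−p̂₂)/n₂) = √(0.000168571 + 0.000455712) = 0.024986.
z* = 1.645 at the 90% level. Margin of error = 0.04110.
CI: 0.33318 ± 0.04110 = (0.2921, 0.3743).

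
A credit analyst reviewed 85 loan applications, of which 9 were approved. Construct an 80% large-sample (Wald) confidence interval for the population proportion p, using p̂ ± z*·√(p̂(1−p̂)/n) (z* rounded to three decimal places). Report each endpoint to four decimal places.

(0.0631, 0.1487)

The sample proportion is 9/85 = 0.10588.
SE(p̂) = √(0.10588·0.89412/85) = 0.033373.
z* = 1.282 at the 80% level.
Margin = 1.282·0.033373 = 0.04278.
CI: 0.10588 ± 0.04278 = (0.0631, 0.1487).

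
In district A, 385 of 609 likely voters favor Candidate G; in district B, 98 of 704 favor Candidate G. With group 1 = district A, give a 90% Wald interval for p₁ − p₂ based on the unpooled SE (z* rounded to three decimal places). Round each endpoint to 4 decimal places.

p̂₁ = 0.63218, p̂₂ = 0.13920, so the observed difference is 0.49298.
Unpooled SE = √(p̂₁(1−p̂₁)/n₁ + p̂₂(1−p̂₂)/n₂) = √(0.000381818 + 0.000170208) = 0.023495.
z* = 1.645 at the 90% level. Margin = 1.645·0.023495 = 0.03865.
So the interval runs from 0.4543 to 0.5316.

(0.4543, 0.5316)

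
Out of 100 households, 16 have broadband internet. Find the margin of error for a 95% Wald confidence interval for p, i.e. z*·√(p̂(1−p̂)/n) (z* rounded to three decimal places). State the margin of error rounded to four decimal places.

ME = 0.0719

p̂ = 16/100 = 0.16000.
Standard error of p̂: √(0.134400/100) = √0.001344000 = 0.036661.
For 95% confidence, z* = 1.960.
Margin of error = z*·SE = 1.960 × 0.036661 = 0.0719.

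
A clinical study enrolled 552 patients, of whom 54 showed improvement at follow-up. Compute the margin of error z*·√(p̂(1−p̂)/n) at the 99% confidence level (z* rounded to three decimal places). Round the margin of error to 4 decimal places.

With x = 54 successes in n = 552, p̂ = 0.09783.
SE(p̂) = √(0.09783·0.90217/552) = 0.012645.
z* = 2.576 at the 99% level.
Margin of error = z*·SE = 2.576 × 0.012645 = 0.0326.

ME = 0.0326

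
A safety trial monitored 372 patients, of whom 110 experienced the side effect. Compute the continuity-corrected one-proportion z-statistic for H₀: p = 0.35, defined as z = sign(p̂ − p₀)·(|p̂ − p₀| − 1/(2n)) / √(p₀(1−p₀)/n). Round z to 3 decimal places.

z = -2.141

The sample proportion is 110/372 = 0.29570. p̂ − p₀ = -0.054301.
1/(2n) = 0.001344.
Corrected numerator: |-0.054301| − 0.001344 = 0.052957.
Under H₀, SE = √(p₀(1−p₀)/n) = √(0.35·0.65/372) = √0.000611559 = 0.024730.
z = −0.052957/0.024730 = -2.141.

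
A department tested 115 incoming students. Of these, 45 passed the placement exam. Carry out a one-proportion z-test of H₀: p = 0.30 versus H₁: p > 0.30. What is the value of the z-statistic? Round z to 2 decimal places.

With x = 45 successes in n = 115, p̂ = 0.39130.
SE₀ = √(0.30·0.70/115) = 0.042733.
z = (0.39130 − 0.30)/0.042733 = 0.09130/0.042733 = 2.14.

z = 2.14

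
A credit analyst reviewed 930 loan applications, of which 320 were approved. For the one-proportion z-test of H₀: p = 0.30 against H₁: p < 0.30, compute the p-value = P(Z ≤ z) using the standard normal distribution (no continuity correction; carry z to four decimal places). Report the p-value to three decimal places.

p-value = 0.998

Sample proportion p̂ = 320/930 = 0.34409.
Null standard error: √(0.30·0.70/930) = √0.000225806 = 0.015027.
Test statistic (full precision, shown to 4 dp): z = (320/930 − 0.30)/SE₀ ≈ 2.9338.
p-value = P(Z ≤ z) with z = 2.9338 → 0.998.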